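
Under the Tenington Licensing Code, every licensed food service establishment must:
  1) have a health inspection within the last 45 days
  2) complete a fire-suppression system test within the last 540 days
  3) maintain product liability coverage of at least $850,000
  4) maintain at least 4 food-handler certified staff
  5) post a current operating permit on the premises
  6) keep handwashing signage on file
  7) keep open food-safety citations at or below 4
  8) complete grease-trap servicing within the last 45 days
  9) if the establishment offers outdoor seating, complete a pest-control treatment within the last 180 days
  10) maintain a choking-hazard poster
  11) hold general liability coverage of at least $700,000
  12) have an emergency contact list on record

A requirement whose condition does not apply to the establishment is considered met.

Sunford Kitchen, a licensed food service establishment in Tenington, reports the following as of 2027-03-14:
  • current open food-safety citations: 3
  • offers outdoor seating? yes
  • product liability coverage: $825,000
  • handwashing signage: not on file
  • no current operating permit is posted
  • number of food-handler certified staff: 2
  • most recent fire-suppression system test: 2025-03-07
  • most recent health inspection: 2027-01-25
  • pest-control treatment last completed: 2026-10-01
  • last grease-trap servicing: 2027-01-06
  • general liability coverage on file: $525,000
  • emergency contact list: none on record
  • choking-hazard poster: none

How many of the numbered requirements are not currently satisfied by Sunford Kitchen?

10

1. health inspection 48 days ago vs limit 45 → not met
2. fire-suppression system test 737 days ago vs limit 540 → not met
3. product liability coverage $825,000 < $850,000 → not met
4. food-handler certified staff 2 < 4 → not met
5. current operating permit absent → not met
6. handwashing signage absent → not met
7. open food-safety citations 3 ≤ 4 → met
8. grease-trap servicing 67 days ago vs limit 45 → not met
9. condition 'offers outdoor seating' holds; pest-control treatment 164 days ago vs limit 180 → met
10. choking-hazard poster absent → not met
11. general liability coverage $525,000 < $700,000 → not met
12. emergency contact list absent → not met
Not met: 10 of 12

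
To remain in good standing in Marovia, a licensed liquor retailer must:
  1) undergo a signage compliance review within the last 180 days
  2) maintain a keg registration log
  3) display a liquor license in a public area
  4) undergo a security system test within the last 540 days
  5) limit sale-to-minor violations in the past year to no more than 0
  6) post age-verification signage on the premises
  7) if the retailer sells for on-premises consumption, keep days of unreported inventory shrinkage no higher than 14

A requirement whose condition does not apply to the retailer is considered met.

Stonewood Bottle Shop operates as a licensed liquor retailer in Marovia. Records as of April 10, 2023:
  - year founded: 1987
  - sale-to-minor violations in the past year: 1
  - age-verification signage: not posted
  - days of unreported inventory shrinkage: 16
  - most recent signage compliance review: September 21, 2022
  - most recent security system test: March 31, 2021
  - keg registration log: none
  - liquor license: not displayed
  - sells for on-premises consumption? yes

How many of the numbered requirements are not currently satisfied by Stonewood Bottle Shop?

7

1. signage compliance review 201 days ago vs limit 180 → not met
2. keg registration log absent → not met
3. liquor license absent → not met
4. security system test 740 days ago vs limit 540 → not met
5. sale-to-minor violations in the past year 1 > 0 → not met
6. age-verification signage absent → not met
7. condition 'sells for on-premises consumption' holds; days of unreported inventory shrinkage 16 > 14 → not met
Not met: 7 of 7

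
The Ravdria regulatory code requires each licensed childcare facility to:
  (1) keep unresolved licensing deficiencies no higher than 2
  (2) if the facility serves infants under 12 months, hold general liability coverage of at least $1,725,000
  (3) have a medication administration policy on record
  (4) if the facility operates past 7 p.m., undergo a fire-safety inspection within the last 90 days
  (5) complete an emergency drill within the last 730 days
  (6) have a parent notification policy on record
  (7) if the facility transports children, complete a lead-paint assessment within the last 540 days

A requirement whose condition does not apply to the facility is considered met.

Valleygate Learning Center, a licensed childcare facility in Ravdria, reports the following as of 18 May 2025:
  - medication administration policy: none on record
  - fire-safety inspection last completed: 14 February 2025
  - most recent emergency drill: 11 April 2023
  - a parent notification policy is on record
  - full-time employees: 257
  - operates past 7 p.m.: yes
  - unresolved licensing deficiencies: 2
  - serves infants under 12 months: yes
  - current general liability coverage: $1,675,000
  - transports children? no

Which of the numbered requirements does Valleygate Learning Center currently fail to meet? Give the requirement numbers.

2, 3, 4, 5

1. unresolved licensing deficiencies 2 ≤ 2 → met
2. condition 'serves infants under 12 months' holds; general liability coverage $1,675,000 < $1,725,000 → not met
3. medication administration policy absent → not met
4. condition 'operates past 7 p.m.' holds; fire-safety inspection 93 days ago vs limit 90 → not met
5. emergency drill 768 days ago vs limit 730 → not met
6. parent notification policy present → met
7. condition 'transports children' does not hold → requirement n/a → met
Not met: 2, 3, 4, 5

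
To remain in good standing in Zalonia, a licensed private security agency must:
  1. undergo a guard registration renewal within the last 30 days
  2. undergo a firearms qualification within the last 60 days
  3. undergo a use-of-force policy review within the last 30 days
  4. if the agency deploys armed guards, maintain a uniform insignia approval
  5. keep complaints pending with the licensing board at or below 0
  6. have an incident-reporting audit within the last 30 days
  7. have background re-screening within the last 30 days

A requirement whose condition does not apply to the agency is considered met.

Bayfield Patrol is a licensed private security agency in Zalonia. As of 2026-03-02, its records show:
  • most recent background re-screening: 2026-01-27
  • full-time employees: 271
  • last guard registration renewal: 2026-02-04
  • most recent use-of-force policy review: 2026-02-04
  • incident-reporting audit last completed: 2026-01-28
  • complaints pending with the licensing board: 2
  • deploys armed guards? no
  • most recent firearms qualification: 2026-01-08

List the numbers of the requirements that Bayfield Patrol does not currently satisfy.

5, 6, 7

1. guard registration renewal 26 days ago vs limit 30 → met
2. firearms qualification 53 days ago vs limit 60 → met
3. use-of-force policy review 26 days ago vs limit 30 → met
4. condition 'deploys armed guards' does not hold → requirement n/a → met
5. complaints pending with the licensing board 2 > 0 → not met
6. incident-reporting audit 33 days ago vs limit 30 → not met
7. background re-screening 34 days ago vs limit 30 → not met
Not met: 5, 6, 7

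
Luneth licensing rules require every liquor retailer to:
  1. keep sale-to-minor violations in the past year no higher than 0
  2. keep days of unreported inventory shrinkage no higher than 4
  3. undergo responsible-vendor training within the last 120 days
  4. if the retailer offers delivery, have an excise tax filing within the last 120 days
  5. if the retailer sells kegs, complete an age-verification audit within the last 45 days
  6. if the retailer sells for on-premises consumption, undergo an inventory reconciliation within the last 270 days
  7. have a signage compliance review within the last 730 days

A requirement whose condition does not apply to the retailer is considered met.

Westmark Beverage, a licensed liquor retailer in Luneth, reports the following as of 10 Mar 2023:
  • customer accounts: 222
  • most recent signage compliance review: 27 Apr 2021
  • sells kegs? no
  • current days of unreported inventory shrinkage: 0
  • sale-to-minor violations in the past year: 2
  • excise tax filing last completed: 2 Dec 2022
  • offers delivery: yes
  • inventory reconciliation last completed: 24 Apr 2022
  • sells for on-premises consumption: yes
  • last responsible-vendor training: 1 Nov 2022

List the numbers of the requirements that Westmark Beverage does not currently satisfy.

1, 3, 6

1. sale-to-minor violations in the past year 2 > 0 → not met
2. days of unreported inventory shrinkage 0 ≤ 4 → met
3. responsible-vendor training 129 days ago vs limit 120 → not met
4. condition 'offers delivery' holds; excise tax filing 98 days ago vs limit 120 → met
5. condition 'sells kegs' does not hold → requirement n/a → met
6. condition 'sells for on-premises consumption' holds; inventory reconciliation 320 days ago vs limit 270 → not met
7. signage compliance review 682 days ago vs limit 730 → met
Not met: 1, 3, 6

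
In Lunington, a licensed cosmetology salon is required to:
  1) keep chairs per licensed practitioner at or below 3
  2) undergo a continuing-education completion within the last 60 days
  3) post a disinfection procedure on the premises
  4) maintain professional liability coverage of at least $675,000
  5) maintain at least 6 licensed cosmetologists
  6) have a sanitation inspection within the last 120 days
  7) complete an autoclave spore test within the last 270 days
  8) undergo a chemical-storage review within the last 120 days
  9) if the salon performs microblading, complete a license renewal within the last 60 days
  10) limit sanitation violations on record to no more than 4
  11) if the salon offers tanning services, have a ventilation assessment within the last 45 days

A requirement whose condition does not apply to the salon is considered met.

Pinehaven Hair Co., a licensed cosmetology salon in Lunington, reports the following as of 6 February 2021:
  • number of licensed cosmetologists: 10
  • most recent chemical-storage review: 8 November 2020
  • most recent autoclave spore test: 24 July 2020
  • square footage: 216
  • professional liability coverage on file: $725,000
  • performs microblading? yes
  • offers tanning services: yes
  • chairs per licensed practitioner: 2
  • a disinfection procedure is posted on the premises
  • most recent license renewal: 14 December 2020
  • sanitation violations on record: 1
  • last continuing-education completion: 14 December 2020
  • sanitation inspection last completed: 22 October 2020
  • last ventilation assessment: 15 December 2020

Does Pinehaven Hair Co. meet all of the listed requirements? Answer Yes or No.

No

1. chairs per licensed practitioner 2 ≤ 3 → met
2. continuing-education completion 54 days ago vs limit 60 → met
3. disinfection procedure present → met
4. professional liability coverage $725,000 ≥ $675,000 → met
5. licensed cosmetologists 10 ≥ 6 → met
6. sanitation inspection 107 days ago vs limit 120 → met
7. autoclave spore test 197 days ago vs limit 270 → met
8. chemical-storage review 90 days ago vs limit 120 → met
9. condition 'performs microblading' holds; license renewal 54 days ago vs limit 60 → met
10. sanitation violations on record 1 ≤ 4 → met
11. condition 'offers tanning services' holds; ventilation assessment 53 days ago vs limit 45 → not met
Not met: 11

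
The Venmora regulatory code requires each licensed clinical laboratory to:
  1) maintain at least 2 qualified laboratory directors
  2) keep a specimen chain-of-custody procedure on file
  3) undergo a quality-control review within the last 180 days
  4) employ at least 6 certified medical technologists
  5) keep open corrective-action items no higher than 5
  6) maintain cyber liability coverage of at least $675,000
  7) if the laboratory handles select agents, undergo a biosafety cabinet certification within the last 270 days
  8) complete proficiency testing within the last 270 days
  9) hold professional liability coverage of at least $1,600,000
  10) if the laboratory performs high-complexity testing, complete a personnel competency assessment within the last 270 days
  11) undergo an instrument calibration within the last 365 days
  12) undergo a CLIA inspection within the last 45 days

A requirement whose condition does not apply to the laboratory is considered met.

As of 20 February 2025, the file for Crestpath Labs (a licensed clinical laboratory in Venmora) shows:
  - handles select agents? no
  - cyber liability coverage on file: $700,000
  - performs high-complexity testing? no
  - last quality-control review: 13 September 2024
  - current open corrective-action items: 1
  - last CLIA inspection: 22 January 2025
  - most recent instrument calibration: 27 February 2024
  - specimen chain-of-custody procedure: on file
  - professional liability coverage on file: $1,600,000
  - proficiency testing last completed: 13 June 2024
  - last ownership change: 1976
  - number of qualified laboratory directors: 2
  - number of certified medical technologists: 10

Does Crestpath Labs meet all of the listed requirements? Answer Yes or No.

1. qualified laboratory directors 2 ≥ 2 → met
2. specimen chain-of-custody procedure present → met
3. quality-control review 160 days ago vs limit 180 → met
4. certified medical technologists 10 ≥ 6 → met
5. open corrective-action items 1 ≤ 5 → met
6. cyber liability coverage $700,000 ≥ $675,000 → met
7. condition 'handles select agents' does not hold → requirement n/a → met
8. proficiency testing 252 days ago vs limit 270 → met
9. professional liability coverage $1,600,000 ≥ $1,600,000 → met
10. condition 'performs high-complexity testing' does not hold → requirement n/a → met
11. instrument calibration 359 days ago vs limit 365 → met
12. CLIA inspection 29 days ago vs limit 45 → met
All met.

Yes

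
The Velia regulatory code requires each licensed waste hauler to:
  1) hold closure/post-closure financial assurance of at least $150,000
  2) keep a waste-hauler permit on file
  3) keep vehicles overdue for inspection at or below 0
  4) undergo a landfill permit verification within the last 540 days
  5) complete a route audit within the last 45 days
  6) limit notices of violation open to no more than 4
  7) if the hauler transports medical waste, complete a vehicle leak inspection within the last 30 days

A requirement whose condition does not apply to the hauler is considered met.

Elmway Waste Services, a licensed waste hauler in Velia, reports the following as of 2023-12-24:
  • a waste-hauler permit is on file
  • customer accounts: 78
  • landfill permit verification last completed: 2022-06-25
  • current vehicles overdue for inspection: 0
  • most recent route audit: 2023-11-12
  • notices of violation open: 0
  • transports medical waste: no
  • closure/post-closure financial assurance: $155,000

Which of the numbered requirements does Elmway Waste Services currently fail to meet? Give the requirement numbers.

1. closure/post-closure financial assurance $155,000 ≥ $150,000 → met
2. waste-hauler permit present → met
3. vehicles overdue for inspection 0 ≤ 0 → met
4. landfill permit verification 547 days ago vs limit 540 → not met
5. route audit 42 days ago vs limit 45 → met
6. notices of violation open 0 ≤ 4 → met
7. condition 'transports medical waste' does not hold → requirement n/a → met
Not met: 4

4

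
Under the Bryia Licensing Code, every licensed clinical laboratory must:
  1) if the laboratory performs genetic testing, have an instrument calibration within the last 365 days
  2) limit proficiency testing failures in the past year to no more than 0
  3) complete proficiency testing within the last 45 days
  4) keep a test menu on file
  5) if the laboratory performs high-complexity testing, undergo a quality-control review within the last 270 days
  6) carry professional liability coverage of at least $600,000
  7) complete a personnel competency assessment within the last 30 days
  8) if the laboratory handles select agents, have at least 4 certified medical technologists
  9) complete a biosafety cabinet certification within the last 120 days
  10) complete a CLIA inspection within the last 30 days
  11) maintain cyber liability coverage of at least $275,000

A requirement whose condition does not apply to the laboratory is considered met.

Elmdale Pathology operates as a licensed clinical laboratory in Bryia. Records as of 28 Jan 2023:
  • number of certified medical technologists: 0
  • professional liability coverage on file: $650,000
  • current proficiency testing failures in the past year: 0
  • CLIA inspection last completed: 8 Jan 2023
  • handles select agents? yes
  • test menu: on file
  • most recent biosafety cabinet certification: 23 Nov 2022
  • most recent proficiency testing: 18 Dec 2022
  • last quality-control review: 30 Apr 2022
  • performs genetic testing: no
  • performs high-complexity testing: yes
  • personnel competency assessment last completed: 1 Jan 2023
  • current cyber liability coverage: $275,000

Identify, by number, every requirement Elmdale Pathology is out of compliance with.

1. condition 'performs genetic testing' does not hold → requirement n/a → met
2. proficiency testing failures in the past year 0 ≤ 0 → met
3. proficiency testing 41 days ago vs limit 45 → met
4. test menu present → met
5. condition 'performs high-complexity testing' holds; quality-control review 273 days ago vs limit 270 → not met
6. professional liability coverage $650,000 ≥ $600,000 → met
7. personnel competency assessment 27 days ago vs limit 30 → met
8. condition 'handles select agents' holds; certified medical technologists 0 < 4 → not met
9. biosafety cabinet certification 66 days ago vs limit 120 → met
10. CLIA inspection 20 days ago vs limit 30 → met
11. cyber liability coverage $275,000 ≥ $275,000 → met
Not met: 5, 8

5, 8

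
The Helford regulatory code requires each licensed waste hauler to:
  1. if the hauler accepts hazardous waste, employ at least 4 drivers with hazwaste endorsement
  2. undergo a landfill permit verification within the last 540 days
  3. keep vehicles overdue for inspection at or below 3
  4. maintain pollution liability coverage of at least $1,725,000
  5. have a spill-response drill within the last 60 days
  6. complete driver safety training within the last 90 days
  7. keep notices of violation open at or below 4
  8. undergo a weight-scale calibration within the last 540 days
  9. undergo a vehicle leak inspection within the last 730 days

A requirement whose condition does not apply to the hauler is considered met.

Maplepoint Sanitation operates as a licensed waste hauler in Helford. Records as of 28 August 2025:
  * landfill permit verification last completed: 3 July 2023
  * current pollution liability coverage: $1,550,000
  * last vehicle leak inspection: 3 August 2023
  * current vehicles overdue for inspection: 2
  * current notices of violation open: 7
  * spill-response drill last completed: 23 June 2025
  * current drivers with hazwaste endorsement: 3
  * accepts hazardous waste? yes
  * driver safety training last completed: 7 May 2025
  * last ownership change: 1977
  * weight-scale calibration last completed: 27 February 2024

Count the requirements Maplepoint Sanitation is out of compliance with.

1. condition 'accepts hazardous waste' holds; drivers with hazwaste endorsement 3 < 4 → not met
2. landfill permit verification 787 days ago vs limit 540 → not met
3. vehicles overdue for inspection 2 ≤ 3 → met
4. pollution liability coverage $1,550,000 < $1,725,000 → not met
5. spill-response drill 66 days ago vs limit 60 → not met
6. driver safety training 113 days ago vs limit 90 → not met
7. notices of violation open 7 > 4 → not met
8. weight-scale calibration 548 days ago vs limit 540 → not met
9. vehicle leak inspection 756 days ago vs limit 730 → not met
Not met: 8 of 9

8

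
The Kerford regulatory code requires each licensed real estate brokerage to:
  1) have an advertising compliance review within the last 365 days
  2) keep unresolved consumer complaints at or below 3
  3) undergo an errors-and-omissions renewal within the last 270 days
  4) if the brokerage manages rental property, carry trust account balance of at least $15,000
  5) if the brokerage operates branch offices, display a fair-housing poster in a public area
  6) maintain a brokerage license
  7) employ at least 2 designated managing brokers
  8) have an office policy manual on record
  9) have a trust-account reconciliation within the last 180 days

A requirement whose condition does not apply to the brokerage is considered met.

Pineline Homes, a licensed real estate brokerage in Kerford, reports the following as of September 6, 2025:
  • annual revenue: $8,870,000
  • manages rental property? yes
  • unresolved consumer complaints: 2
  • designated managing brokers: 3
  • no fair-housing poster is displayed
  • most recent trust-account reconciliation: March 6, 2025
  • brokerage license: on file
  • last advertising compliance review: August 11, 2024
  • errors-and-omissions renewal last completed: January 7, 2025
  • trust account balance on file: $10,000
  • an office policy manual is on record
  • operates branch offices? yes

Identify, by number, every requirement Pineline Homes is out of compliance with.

1, 4, 5, 9

1. advertising compliance review 391 days ago vs limit 365 → not met
2. unresolved consumer complaints 2 ≤ 3 → met
3. errors-and-omissions renewal 242 days ago vs limit 270 → met
4. condition 'manages rental property' holds; trust account balance $10,000 < $15,000 → not met
5. condition 'operates branch offices' holds; fair-housing poster absent → not met
6. brokerage license present → met
7. designated managing brokers 3 ≥ 2 → met
8. office policy manual present → met
9. trust-account reconciliation 184 days ago vs limit 180 → not met
Not met: 1, 4, 5, 9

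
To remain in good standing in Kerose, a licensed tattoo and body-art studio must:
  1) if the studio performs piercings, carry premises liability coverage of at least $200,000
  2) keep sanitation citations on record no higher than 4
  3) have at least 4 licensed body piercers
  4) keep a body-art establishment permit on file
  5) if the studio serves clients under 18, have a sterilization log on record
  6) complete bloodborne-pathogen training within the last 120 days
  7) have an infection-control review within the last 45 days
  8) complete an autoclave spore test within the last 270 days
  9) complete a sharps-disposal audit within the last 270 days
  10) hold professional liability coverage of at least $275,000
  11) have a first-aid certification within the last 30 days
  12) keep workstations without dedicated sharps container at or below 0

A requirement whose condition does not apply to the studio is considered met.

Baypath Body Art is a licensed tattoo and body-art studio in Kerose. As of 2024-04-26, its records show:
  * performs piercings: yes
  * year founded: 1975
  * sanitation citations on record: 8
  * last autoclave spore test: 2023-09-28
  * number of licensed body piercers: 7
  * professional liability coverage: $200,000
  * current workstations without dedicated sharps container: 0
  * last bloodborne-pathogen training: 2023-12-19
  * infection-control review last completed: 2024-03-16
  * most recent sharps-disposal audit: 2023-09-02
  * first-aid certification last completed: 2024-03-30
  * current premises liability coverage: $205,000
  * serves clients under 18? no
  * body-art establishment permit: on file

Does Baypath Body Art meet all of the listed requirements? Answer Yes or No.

No

1. condition 'performs piercings' holds; premises liability coverage $205,000 ≥ $200,000 → met
2. sanitation citations on record 8 > 4 → not met
3. licensed body piercers 7 ≥ 4 → met
4. body-art establishment permit present → met
5. condition 'serves clients under 18' does not hold → requirement n/a → met
6. bloodborne-pathogen training 129 days ago vs limit 120 → not met
7. infection-control review 41 days ago vs limit 45 → met
8. autoclave spore test 211 days ago vs limit 270 → met
9. sharps-disposal audit 237 days ago vs limit 270 → met
10. professional liability coverage $200,000 < $275,000 → not met
11. first-aid certification 27 days ago vs limit 30 → met
12. workstations without dedicated sharps container 0 ≤ 0 → met
Not met: 2, 6, 10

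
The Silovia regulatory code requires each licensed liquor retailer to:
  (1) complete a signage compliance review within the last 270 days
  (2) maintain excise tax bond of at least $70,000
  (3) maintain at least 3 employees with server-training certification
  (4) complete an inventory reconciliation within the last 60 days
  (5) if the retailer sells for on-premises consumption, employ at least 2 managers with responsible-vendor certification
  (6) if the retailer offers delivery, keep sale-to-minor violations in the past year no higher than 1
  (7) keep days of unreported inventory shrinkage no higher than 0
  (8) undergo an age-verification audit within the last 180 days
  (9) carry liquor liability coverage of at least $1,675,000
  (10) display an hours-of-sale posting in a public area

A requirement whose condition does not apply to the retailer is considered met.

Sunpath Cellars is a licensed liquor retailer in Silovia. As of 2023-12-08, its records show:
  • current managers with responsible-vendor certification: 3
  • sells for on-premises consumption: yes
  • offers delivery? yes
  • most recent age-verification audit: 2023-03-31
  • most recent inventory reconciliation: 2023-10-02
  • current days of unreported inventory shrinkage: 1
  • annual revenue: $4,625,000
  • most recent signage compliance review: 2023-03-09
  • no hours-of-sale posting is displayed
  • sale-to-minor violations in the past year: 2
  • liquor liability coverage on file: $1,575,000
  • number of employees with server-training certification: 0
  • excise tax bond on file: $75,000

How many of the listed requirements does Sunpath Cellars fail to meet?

8

1. signage compliance review 274 days ago vs limit 270 → not met
2. excise tax bond $75,000 ≥ $70,000 → met
3. employees with server-training certification 0 < 3 → not met
4. inventory reconciliation 67 days ago vs limit 60 → not met
5. condition 'sells for on-premises consumption' holds; managers with responsible-vendor certification 3 ≥ 2 → met
6. condition 'offers delivery' holds; sale-to-minor violations in the past year 2 > 1 → not met
7. days of unreported inventory shrinkage 1 > 0 → not met
8. age-verification audit 252 days ago vs limit 180 → not met
9. liquor liability coverage $1,575,000 < $1,675,000 → not met
10. hours-of-sale posting absent → not met
Not met: 8 of 10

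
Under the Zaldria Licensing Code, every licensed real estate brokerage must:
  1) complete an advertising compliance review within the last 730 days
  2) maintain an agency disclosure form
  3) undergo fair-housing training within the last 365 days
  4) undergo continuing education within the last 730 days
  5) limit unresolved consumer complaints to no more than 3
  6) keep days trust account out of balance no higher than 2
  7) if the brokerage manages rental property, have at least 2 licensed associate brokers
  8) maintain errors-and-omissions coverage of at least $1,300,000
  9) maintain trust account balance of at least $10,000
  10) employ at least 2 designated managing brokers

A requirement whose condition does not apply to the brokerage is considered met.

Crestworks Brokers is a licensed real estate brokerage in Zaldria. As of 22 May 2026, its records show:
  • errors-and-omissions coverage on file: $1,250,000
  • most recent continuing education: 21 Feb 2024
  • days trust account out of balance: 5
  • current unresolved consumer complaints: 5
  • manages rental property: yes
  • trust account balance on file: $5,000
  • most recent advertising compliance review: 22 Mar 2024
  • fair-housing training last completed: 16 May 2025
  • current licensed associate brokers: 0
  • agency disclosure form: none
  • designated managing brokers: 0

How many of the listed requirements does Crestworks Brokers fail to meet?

1. advertising compliance review 791 days ago vs limit 730 → not met
2. agency disclosure form absent → not met
3. fair-housing training 371 days ago vs limit 365 → not met
4. continuing education 821 days ago vs limit 730 → not met
5. unresolved consumer complaints 5 > 3 → not met
6. days trust account out of balance 5 > 2 → not met
7. condition 'manages rental property' holds; licensed associate brokers 0 < 2 → not met
8. errors-and-omissions coverage $1,250,000 < $1,300,000 → not met
9. trust account balance $5,000 < $10,000 → not met
10. designated managing brokers 0 < 2 → not met
Not met: 10 of 10

10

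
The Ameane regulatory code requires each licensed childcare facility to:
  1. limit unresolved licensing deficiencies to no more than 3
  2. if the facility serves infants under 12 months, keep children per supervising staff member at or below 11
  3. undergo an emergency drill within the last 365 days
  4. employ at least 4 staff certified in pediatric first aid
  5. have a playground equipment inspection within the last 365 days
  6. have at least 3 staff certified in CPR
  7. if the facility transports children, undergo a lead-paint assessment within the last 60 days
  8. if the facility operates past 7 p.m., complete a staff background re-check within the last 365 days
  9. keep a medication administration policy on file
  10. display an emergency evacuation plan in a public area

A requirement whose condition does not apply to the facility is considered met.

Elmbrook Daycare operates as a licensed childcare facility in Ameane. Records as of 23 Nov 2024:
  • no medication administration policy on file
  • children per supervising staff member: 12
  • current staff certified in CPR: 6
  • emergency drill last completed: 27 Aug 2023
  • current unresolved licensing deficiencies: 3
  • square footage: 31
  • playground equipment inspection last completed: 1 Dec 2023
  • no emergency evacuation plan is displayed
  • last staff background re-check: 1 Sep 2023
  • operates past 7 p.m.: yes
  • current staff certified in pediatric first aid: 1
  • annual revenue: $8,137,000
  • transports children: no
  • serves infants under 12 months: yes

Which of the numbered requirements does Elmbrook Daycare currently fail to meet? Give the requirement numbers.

2, 3, 4, 8, 9, 10

1. unresolved licensing deficiencies 3 ≤ 3 → met
2. condition 'serves infants under 12 months' holds; children per supervising staff member 12 > 11 → not met
3. emergency drill 454 days ago vs limit 365 → not met
4. staff certified in pediatric first aid 1 < 4 → not met
5. playground equipment inspection 358 days ago vs limit 365 → met
6. staff certified in CPR 6 ≥ 3 → met
7. condition 'transports children' does not hold → requirement n/a → met
8. condition 'operates past 7 p.m.' holds; staff background re-check 449 days ago vs limit 365 → not met
9. medication administration policy absent → not met
10. emergency evacuation plan absent → not met
Not met: 2, 3, 4, 8, 9, 10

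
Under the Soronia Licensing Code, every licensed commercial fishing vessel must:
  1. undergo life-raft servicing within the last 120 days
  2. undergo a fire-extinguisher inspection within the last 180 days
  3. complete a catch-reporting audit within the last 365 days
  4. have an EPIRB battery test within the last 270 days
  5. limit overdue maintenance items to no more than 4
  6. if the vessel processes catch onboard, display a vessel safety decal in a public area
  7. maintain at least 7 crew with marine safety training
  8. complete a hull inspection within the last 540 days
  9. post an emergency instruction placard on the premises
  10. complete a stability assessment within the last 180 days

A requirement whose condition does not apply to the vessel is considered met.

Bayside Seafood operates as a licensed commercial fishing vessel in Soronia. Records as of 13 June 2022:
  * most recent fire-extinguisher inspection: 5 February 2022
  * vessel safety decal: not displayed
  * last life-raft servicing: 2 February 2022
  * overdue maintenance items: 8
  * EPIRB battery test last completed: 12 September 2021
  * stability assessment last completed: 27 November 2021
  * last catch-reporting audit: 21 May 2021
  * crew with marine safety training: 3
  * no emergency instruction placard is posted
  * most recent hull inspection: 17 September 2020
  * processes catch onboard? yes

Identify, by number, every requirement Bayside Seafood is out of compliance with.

1, 3, 4, 5, 6, 7, 8, 9, 10

1. life-raft servicing 131 days ago vs limit 120 → not met
2. fire-extinguisher inspection 128 days ago vs limit 180 → met
3. catch-reporting audit 388 days ago vs limit 365 → not met
4. EPIRB battery test 274 days ago vs limit 270 → not met
5. overdue maintenance items 8 > 4 → not met
6. condition 'processes catch onboard' holds; vessel safety decal absent → not met
7. crew with marine safety training 3 < 7 → not met
8. hull inspection 634 days ago vs limit 540 → not met
9. emergency instruction placard absent → not met
10. stability assessment 198 days ago vs limit 180 → not met
Not met: 1, 3, 4, 5, 6, 7, 8, 9, 10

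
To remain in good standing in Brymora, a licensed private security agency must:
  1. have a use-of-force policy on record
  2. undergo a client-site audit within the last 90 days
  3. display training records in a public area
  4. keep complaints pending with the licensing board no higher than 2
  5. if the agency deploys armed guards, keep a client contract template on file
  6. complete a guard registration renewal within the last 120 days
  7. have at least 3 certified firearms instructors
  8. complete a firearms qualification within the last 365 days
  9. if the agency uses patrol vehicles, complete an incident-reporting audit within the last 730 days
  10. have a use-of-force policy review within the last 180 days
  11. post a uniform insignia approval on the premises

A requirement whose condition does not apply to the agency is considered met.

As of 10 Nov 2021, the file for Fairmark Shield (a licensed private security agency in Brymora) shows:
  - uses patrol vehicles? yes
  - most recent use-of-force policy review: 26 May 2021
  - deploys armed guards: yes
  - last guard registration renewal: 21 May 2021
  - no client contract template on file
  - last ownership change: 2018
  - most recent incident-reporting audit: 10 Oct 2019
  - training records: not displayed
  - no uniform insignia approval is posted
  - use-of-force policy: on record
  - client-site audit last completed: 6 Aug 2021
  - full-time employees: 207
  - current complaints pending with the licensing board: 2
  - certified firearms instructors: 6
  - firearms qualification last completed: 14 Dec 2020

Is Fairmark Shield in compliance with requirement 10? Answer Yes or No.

10. use-of-force policy review 168 days ago vs limit 180 → met

Yes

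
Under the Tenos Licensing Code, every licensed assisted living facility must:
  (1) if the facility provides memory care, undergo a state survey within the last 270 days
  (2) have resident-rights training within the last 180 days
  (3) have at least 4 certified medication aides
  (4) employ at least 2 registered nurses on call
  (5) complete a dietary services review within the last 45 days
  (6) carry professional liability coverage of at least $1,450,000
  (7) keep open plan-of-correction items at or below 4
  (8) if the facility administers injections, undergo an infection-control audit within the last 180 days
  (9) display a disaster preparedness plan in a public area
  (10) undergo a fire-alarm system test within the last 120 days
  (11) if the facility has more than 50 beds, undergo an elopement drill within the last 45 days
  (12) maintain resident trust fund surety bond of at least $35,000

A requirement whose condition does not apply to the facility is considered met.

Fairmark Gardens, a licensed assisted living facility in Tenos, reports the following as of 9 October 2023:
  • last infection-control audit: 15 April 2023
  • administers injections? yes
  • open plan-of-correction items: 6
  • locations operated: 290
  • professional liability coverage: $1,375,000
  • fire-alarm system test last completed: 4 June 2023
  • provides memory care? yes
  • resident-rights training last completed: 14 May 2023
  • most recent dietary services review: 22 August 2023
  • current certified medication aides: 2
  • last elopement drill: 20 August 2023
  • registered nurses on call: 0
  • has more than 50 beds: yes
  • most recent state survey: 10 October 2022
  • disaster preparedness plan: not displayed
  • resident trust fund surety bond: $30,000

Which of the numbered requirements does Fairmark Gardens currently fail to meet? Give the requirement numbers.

1, 3, 4, 5, 6, 7, 9, 10, 11, 12

1. condition 'provides memory care' holds; state survey 364 days ago vs limit 270 → not met
2. resident-rights training 148 days ago vs limit 180 → met
3. certified medication aides 2 < 4 → not met
4. registered nurses on call 0 < 2 → not met
5. dietary services review 48 days ago vs limit 45 → not met
6. professional liability coverage $1,375,000 < $1,450,000 → not met
7. open plan-of-correction items 6 > 4 → not met
8. condition 'administers injections' holds; infection-control audit 177 days ago vs limit 180 → met
9. disaster preparedness plan absent → not met
10. fire-alarm system test 127 days ago vs limit 120 → not met
11. condition 'has more than 50 beds' holds; elopement drill 50 days ago vs limit 45 → not met
12. resident trust fund surety bond $30,000 < $35,000 → not met
Not met: 1, 3, 4, 5, 6, 7, 9, 10, 11, 12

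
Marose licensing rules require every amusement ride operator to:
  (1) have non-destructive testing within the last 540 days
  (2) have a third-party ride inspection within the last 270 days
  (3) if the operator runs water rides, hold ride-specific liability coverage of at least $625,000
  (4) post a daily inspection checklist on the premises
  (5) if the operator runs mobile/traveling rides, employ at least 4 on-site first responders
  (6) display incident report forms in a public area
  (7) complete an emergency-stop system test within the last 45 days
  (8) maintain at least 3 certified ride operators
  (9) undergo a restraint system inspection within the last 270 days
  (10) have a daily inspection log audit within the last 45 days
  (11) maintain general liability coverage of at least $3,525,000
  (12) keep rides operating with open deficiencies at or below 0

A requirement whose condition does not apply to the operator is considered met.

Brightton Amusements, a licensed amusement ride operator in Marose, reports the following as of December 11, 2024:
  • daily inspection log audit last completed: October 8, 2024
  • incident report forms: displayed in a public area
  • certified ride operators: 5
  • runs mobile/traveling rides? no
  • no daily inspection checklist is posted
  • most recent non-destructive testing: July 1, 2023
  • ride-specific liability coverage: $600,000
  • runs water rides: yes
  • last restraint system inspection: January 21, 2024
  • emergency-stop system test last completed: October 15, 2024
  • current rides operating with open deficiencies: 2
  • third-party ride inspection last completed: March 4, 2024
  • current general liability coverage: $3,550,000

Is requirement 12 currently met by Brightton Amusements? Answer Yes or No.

12. rides operating with open deficiencies 2 > 0 → not met

No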